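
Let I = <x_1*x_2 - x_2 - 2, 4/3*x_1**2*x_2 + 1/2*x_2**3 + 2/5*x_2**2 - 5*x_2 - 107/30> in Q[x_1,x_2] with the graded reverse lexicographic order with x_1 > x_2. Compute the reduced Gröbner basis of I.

G = {x_2**3 + 4/5*x_2**2 + 16/3*x_1 - 22/3*x_2 - 9/5, x_1**2 + 3/8*x_2**2 - 107/80*x_1 + 3/10*x_2 - 193/80, x_1*x_2 - x_2 - 2}

f_1 = x_1*x_2 - x_2 - 2, LT = x_1*x_2.
f_2 = 4/3*x_1**2*x_2 + 1/2*x_2**3 + 2/5*x_2**2 - 5*x_2 - 107/30, LT = x_1**2*x_2.

S(f_1,f_2): lcm = x_1**2*x_2. S = -3/8*x_2**3 - x_1*x_2 - 3/10*x_2**2 - 2*x_1 + 15/4*x_2 + 107/40.
  leading term x_2**3: no divisor's leading term divides it; move -3/8*x_2**3 to the remainder.
  leading term x_1*x_2: subtract (-1)·f_1 from -x_1*x_2 - 3/10*x_2**2 - 2*x_1 + 15/4*x_2 + 107/40 → -3/10*x_2**2 - 2*x_1 + 11/4*x_2 + 27/40
  leading term x_2**2: no divisor's leading term divides it; move -3/10*x_2**2 to the remainder.
  leading term x_1: no divisor's leading term divides it; move -2*x_1 to the remainder.
  leading term x_2: no divisor's leading term divides it; move 11/4*x_2 to the remainder.
  leading term 1: no divisor's leading term divides it; move 27/40 to the remainder.
  remainder -3/8*x_2**3 - 3/10*x_2**2 - 2*x_1 + 11/4*x_2 + 27/40 ≠ 0; add g_3 = -3/8*x_2**3 - 3/10*x_2**2 - 2*x_1 + 11/4*x_2 + 27/40 to the basis.

S(f_1,g_3): lcm = x_1*x_2**3. S = -4/5*x_1*x_2**2 - x_2**3 - 16/3*x_1**2 + 22/3*x_1*x_2 - 2*x_2**2 + 9/5*x_1.
  leading term x_1*x_2**2: subtract (-4/5*x_2)·f_1 from -4/5*x_1*x_2**2 - x_2**3 - 16/3*x_1**2 + 22/3*x_1*x_2 - 2*x_2**2 + 9/5*x_1 → -x_2**3 - 16/3*x_1**2 + 22/3*x_1*x_2 - 14/5*x_2**2 + 9/5*x_1 - 8/5*x_2
  leading term x_2**3: subtract (8/3)·g_3 from -x_2**3 - 16/3*x_1**2 + 22/3*x_1*x_2 - 14/5*x_2**2 + 9/5*x_1 - 8/5*x_2 → -16/3*x_1**2 + 22/3*x_1*x_2 - 2*x_2**2 + 107/15*x_1 - 134/15*x_2 - 9/5
  leading term x_1**2: no divisor's leading term divides it; move -16/3*x_1**2 to the remainder.
  leading term x_1*x_2: subtract (22/3)·f_1 from 22/3*x_1*x_2 - 2*x_2**2 + 107/15*x_1 - 134/15*x_2 - 9/5 → -2*x_2**2 + 107/15*x_1 - 8/5*x_2 + 193/15
  leading term x_2**2: no divisor's leading term divides it; move -2*x_2**2 to the remainder.
  leading term x_1: no divisor's leading term divides it; move 107/15*x_1 to the remainder.
  leading term x_2: no divisor's leading term divides it; move -8/5*x_2 to the remainder.
  leading term 1: no divisor's leading term divides it; move 193/15 to the remainder.
  remainder -16/3*x_1**2 - 2*x_2**2 + 107/15*x_1 - 8/5*x_2 + 193/15 ≠ 0; add g_4 = -16/3*x_1**2 - 2*x_2**2 + 107/15*x_1 - 8/5*x_2 + 193/15 to the basis.

The other S-polynomials (S(f_2,g_3), S(f_1,g_4), S(f_2,g_4), S(g_3,g_4)) all reduce to 0 modulo the current basis, so we have a Gröbner basis.
Inter-reduce: drop elements whose leading term is divisible by another's, tail-reduce, and make monic.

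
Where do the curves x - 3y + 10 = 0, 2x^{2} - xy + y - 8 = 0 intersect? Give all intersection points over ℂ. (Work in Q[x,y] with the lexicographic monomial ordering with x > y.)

{(-1, 3), (14/5, 64/15)}

Compute a lex Gröbner basis by Buchberger's algorithm.
f_1 = x - 3y + 10, LT = x.
f_2 = 2x^{2} - xy + y - 8, LT = x^{2}.

S(f_1,f_2): lcm = x^{2}. S = -\tfrac{5}{2}xy + 10x - \tfrac{1}{2}y + 4.
  reduce S modulo (f_1, f_2):
  remainder -\tfrac{15}{2}y^{2} + \tfrac{109}{2}y - 96 ≠ 0; add h_3 = -\tfrac{15}{2}y^{2} + \tfrac{109}{2}y - 96 to the basis.

The other S-polynomials (S(f_1,h_3), S(f_2,h_3)) all reduce to 0 modulo the current basis, so we have a Gröbner basis.
Inter-reduce: drop elements whose leading term is divisible by another's, tail-reduce, and make monic.
Reduced Gröbner basis: {x - 3y + 10, y^{2} - \tfrac{109}{15}y + \tfrac{64}{5}}.

The lex basis is triangular: the last element involves only y. Solving y^{2} - \tfrac{109}{15}y + \tfrac{64}{5} = 0 gives y ∈ {3, 64/15}; substituting each value into the earlier elements determines the remaining variables.
  y = 3: the earlier basis element becomes x + 1 = 0, giving x = -1 — point (-1, 3).
  y = 64/15: the earlier basis element becomes x - \tfrac{14}{5} = 0, giving x = 14/5 — point (14/5, 64/15).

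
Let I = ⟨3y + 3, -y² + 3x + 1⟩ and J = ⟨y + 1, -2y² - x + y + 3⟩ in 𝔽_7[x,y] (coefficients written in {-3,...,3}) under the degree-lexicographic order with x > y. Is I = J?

Yes, the ideals are equal.

Two ideals are equal iff their reduced Gröbner bases coincide (the reduced basis is unique for a fixed ordering).
Buchberger on the first generating set:
f_1 = 3y + 3, LT = y.
f_2 = -y² + 3x + 1, LT = y².

S(f_1,f_2): lcm = y². S = 3x + y + 1.
  reduce S modulo (f_1, f_2):
  remainder 3x ≠ 0; add g_3 = 3x to the basis.

The other S-polynomials (S(f_1,g_3), S(f_2,g_3)) all reduce to 0 modulo the current basis, so we have a Gröbner basis.
Inter-reduce: drop elements whose leading term is divisible by another's, tail-reduce, and make monic.
Reduced Gröbner basis: {x, y + 1}.

Buchberger on the second generating set:
h_1 = y + 1, LT = y.
h_2 = -2y² - x + y + 3, LT = y².

S(h_1,h_2): lcm = y². S = 3x - 2y - 2.
  reduce S modulo (h_1, h_2):
  remainder 3x ≠ 0; add k_3 = 3x to the basis.

The other S-polynomials (S(h_1,k_3), S(h_2,k_3)) all reduce to 0 modulo the current basis, so we have a Gröbner basis.
Inter-reduce: drop elements whose leading term is divisible by another's, tail-reduce, and make monic.
Reduced Gröbner basis: {x, y + 1}.

These coincide, so the ideals are equal.
The same test decides containment: I ⊆ J iff every generator of I reduces to 0 modulo a Gröbner basis of J.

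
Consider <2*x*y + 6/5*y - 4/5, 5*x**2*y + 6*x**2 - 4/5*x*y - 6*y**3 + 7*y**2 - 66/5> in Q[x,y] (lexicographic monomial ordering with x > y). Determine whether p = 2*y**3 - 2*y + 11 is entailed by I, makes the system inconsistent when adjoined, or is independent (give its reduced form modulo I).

Adjoining 2*y**3 - 2*y + 11 makes the ideal the whole ring: the system is inconsistent.

First compute the reduced Gröbner basis of I by Buchberger's algorithm.
f_1 = 2*x*y + 6/5*y - 4/5, LT = x*y.
f_2 = 5*x**2*y + 6*x**2 - 4/5*x*y - 6*y**3 + 7*y**2 - 66/5, LT = x**2*y.

S(f_1,f_2): lcm = x**2*y. S = -6/5*x**2 + 19/25*x*y - 2/5*x + 6/5*y**3 - 7/5*y**2 + 66/25.
  leading term x**2: no divisor's leading term divides it; move -6/5*x**2 to the remainder.
  leading term x*y: subtract (19/50)·f_1 from 19/25*x*y - 2/5*x + 6/5*y**3 - 7/5*y**2 + 66/25 → -2/5*x + 6/5*y**3 - 7/5*y**2 - 57/125*y + 368/125
  leading term x: no divisor's leading term divides it; move -2/5*x to the remainder.
  leading term y**3: no divisor's leading term divides it; move 6/5*y**3 to the remainder.
  leading term y**2: no divisor's leading term divides it; move -7/5*y**2 to the remainder.
  leading term y: no divisor's leading term divides it; move -57/125*y to the remainder.
  leading term 1: no divisor's leading term divides it; move 368/125 to the remainder.
  remainder -6/5*x**2 - 2/5*x + 6/5*y**3 - 7/5*y**2 - 57/125*y + 368/125 ≠ 0; add h_3 = -6/5*x**2 - 2/5*x + 6/5*y**3 - 7/5*y**2 - 57/125*y + 368/125 to the basis.

S(f_1,h_3): lcm = x**2*y. S = 4/15*x*y - 2/5*x + y**4 - 7/6*y**3 - 19/50*y**2 + 184/75*y.
  leading term x*y: subtract (2/15)·f_1 from 4/15*x*y - 2/5*x + y**4 - 7/6*y**3 - 19/50*y**2 + 184/75*y → -2/5*x + y**4 - 7/6*y**3 - 19/50*y**2 + 172/75*y + 8/75
  leading term x: no divisor's leading term divides it; move -2/5*x to the remainder.
  leading term y**4: no divisor's leading term divides it; move y**4 to the remainder.
  leading term y**3: no divisor's leading term divides it; move -7/6*y**3 to the remainder.
  leading term y**2: no divisor's leading term divides it; move -19/50*y**2 to the remainder.
  leading term y: no divisor's leading term divides it; move 172/75*y to the remainder.
  leading term 1: no divisor's leading term divides it; move 8/75 to the remainder.
  remainder -2/5*x + y**4 - 7/6*y**3 - 19/50*y**2 + 172/75*y + 8/75 ≠ 0; add h_4 = -2/5*x + y**4 - 7/6*y**3 - 19/50*y**2 + 172/75*y + 8/75 to the basis.

S(f_1,h_4): lcm = x*y. S = 5/2*y**5 - 35/12*y**4 - 19/20*y**3 + 86/15*y**2 + 13/15*y - 2/5.
  leading term y**5: no divisor's leading term divides it; move 5/2*y**5 to the remainder.
  leading term y**4: no divisor's leading term divides it; move -35/12*y**4 to the remainder.
  leading term y**3: no divisor's leading term divides it; move -19/20*y**3 to the remainder.
  leading term y**2: no divisor's leading term divides it; move 86/15*y**2 to the remainder.
  leading term y: no divisor's leading term divides it; move 13/15*y to the remainder.
  leading term 1: no divisor's leading term divides it; move -2/5 to the remainder.
  remainder 5/2*y**5 - 35/12*y**4 - 19/20*y**3 + 86/15*y**2 + 13/15*y - 2/5 ≠ 0; add h_5 = 5/2*y**5 - 35/12*y**4 - 19/20*y**3 + 86/15*y**2 + 13/15*y - 2/5 to the basis.

The other S-polynomials (S(f_2,h_3), S(f_2,h_4), S(h_3,h_4), S(f_1,h_5), S(f_2,h_5), S(h_3,h_5), S(h_4,h_5)) all reduce to 0 modulo the current basis, so we have a Gröbner basis.
Inter-reduce: drop elements whose leading term is divisible by another's, tail-reduce, and make monic.
Reduced Gröbner basis: {x - 5/2*y**4 + 35/12*y**3 + 19/20*y**2 - 86/15*y - 4/15, y**5 - 7/6*y**4 - 19/50*y**3 + 172/75*y**2 + 26/75*y - 4/25}.
Label its elements g_1 = x - 5/2*y**4 + 35/12*y**3 + 19/20*y**2 - 86/15*y - 4/15, g_2 = y**5 - 7/6*y**4 - 19/50*y**3 + 172/75*y**2 + 26/75*y - 4/25.

Reduce p = 2*y**3 - 2*y + 11 modulo G:
  leading term y**3: no divisor's leading term divides it; move 2*y**3 to the remainder.
  leading term y: no divisor's leading term divides it; move -2*y to the remainder.
  leading term 1: no divisor's leading term divides it; move 11 to the remainder.
  normal form = 2*y**3 - 2*y + 11.
The normal form is nonzero, so p ∉ I. Since p minus its normal form lies in I, I + (p) = I + (r) where r = 2*y**3 - 2*y + 11; decide whether this ideal is the whole ring.
Run Buchberger on G together with r (pairs among the g_i already reduce to 0 since G is a Gröbner basis):
g_1 = x - 5/2*y**4 + 35/12*y**3 + 19/20*y**2 - 86/15*y - 4/15, LT = x.
g_2 = y**5 - 7/6*y**4 - 19/50*y**3 + 172/75*y**2 + 26/75*y - 4/25, LT = y**5.
r = 2*y**3 - 2*y + 11, LT = y**3.

S(g_2,r): lcm = y**5. S = -7/6*y**4 + 31/50*y**3 - 481/150*y**2 + 26/75*y - 4/25.
  leading term y**4: subtract (-7/12*y)·r from -7/6*y**4 + 31/50*y**3 - 481/150*y**2 + 26/75*y - 4/25 → 31/50*y**3 - 328/75*y**2 + 2029/300*y - 4/25
  leading term y**3: subtract (31/100)·r from 31/50*y**3 - 328/75*y**2 + 2029/300*y - 4/25 → -328/75*y**2 + 443/60*y - 357/100
  leading term y**2: no divisor's leading term divides it; move -328/75*y**2 to the remainder.
  leading term y: no divisor's leading term divides it; move 443/60*y to the remainder.
  leading term 1: no divisor's leading term divides it; move -357/100 to the remainder.
  remainder -328/75*y**2 + 443/60*y - 357/100 ≠ 0; add m_4 = -328/75*y**2 + 443/60*y - 357/100 to the basis.

S(g_2,m_4): lcm = y**5. S = 2053/3936*y**4 - 39239/32800*y**3 + 172/75*y**2 + 26/75*y - 4/25.
  leading term y**4: subtract (2053/7872*y)·r from 2053/3936*y**4 - 39239/32800*y**3 + 172/75*y**2 + 26/75*y - 4/25 → -39239/32800*y**3 + 276989/98400*y**2 - 496351/196800*y - 4/25
  leading term y**3: subtract (-39239/65600)·r from -39239/32800*y**3 + 276989/98400*y**2 - 496351/196800*y - 4/25 → 276989/98400*y**2 - 146357/39360*y + 421133/65600
  leading term y**2: subtract (-276989/430336)·m_4 from 276989/98400*y**2 - 146357/39360*y + 421133/65600 → 1779729/1721344*y + 7095127/1721344
  leading term y: no divisor's leading term divides it; move 1779729/1721344*y to the remainder.
  leading term 1: no divisor's leading term divides it; move 7095127/1721344 to the remainder.
  remainder 1779729/1721344*y + 7095127/1721344 ≠ 0; add m_5 = 1779729/1721344*y + 7095127/1721344 to the basis.

S(g_2,m_5): lcm = y**5. S = -18342955/3559458*y**4 - 19/50*y**3 + 172/75*y**2 + 26/75*y - 4/25.
  leading term y**4: subtract (-18342955/7118916*y)·r from -18342955/3559458*y**4 - 19/50*y**3 + 172/75*y**2 + 26/75*y - 4/25 → -19/50*y**3 - 84832761/29662150*y**2 + 1702003299/59324300*y - 4/25
  leading term y**3: subtract (-19/100)·r from -19/50*y**3 - 84832761/29662150*y**2 + 1702003299/59324300*y - 4/25 → -84832761/29662150*y**2 + 335892013/11864860*y + 193/100
  leading term y**2: subtract (254498283/389167408)·m_4 from -84832761/29662150*y**2 + 335892013/11864860*y + 193/100 → 36552849481/1556669632*y + 948372553/222381376
  leading term y: subtract (23978669259536/1055811771147)·m_5 from 36552849481/1556669632*y + 948372553/222381376 → -188667824948119/2111623542294
  leading term 1: no divisor's leading term divides it; move -188667824948119/2111623542294 to the remainder.
  remainder -188667824948119/2111623542294 ≠ 0; add m_6 = -188667824948119/2111623542294 to the basis.

The other S-polynomials (S(g_1,g_2), S(g_1,r), S(g_1,m_4), S(r,m_4), S(g_1,m_5), S(r,m_5), S(m_4,m_5), S(g_1,m_6), S(g_2,m_6), S(r,m_6), S(m_4,m_6), S(m_5,m_6)) all reduce to 0 modulo the current basis, so we have a Gröbner basis.
Inter-reduce: drop elements whose leading term is divisible by another's, tail-reduce, and make monic.
Reduced Gröbner basis: {1}.
The reduced Gröbner basis of I + (p) is {1}: the ideal is the whole ring, so the enlarged system has no common solution — adjoining p is inconsistent.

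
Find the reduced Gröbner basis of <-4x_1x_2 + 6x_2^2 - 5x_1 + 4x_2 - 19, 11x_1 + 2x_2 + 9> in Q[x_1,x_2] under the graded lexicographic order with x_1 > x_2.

G = {x_2^2 + 45/37x_2 - 82/37, x_1 + 2/11x_2 + 9/11}

f_1 = -4x_1x_2 + 6x_2^2 - 5x_1 + 4x_2 - 19, LT = x_1x_2.
f_2 = 11x_1 + 2x_2 + 9, LT = x_1.

S(f_1,f_2): lcm = x_1x_2. S = -37/22x_2^2 + 5/4x_1 - 20/11x_2 + 19/4.
  leading term x_2^2: no divisor's leading term divides it; move -37/22x_2^2 to the remainder.
  leading term x_1: subtract (5/44)·f_2 from 5/4x_1 - 20/11x_2 + 19/4 → -45/22x_2 + 41/11
  leading term x_2: no divisor's leading term divides it; move -45/22x_2 to the remainder.
  leading term 1: no divisor's leading term divides it; move 41/11 to the remainder.
  remainder -37/22x_2^2 - 45/22x_2 + 41/11 ≠ 0; add g_3 = -37/22x_2^2 - 45/22x_2 + 41/11 to the basis.

The other S-polynomials (S(f_1,g_3), S(f_2,g_3)) all reduce to 0 modulo the current basis, so we have a Gröbner basis.
Inter-reduce: drop elements whose leading term is divisible by another's, tail-reduce, and make monic.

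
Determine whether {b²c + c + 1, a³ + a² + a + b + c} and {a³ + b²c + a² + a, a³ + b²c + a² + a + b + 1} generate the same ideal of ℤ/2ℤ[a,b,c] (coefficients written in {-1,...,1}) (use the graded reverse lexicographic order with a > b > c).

No, the ideals differ.

Equality of ideals is decidable: compute both reduced Gröbner bases (unique for the ordering) and check whether they agree.
Buchberger on the first generating set:
f_1 = b²c + c + 1, LT = b²c.
f_2 = a³ + a² + a + b + c, LT = a³.

The S-polynomials (S(f_1,f_2)) all reduce to 0 modulo the current basis, so we have a Gröbner basis.
Inter-reduce: drop elements whose leading term is divisible by another's, tail-reduce, and make monic.
Reduced Gröbner basis: {a³ + a² + a + b + c, b²c + c + 1}.

Buchberger on the second generating set:
h_1 = a³ + b²c + a² + a, LT = a³.
h_2 = a³ + b²c + a² + a + b + 1, LT = a³.

S(h_1,h_2): lcm = a³. S = b + 1.
  reduce S modulo (h_1, h_2):
  remainder b + 1 ≠ 0; add k_3 = b + 1 to the basis.

The other S-polynomials (S(h_1,k_3), S(h_2,k_3)) all reduce to 0 modulo the current basis, so we have a Gröbner basis.
Inter-reduce: drop elements whose leading term is divisible by another's, tail-reduce, and make monic.
Reduced Gröbner basis: {a³ + a² + a + c, b + 1}.

Since the reduced bases disagree, the two ideals are not the same.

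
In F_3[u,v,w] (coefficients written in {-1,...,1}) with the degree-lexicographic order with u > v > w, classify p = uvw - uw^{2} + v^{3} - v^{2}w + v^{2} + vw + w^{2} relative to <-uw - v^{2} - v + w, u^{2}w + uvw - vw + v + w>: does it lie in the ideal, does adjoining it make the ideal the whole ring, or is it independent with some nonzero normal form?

uvw - uw^{2} + v^{3} - v^{2}w + v^{2} + vw + w^{2} lies in I (it reduces to 0).

First compute the reduced Gröbner basis of I by Buchberger's algorithm.
f_1 = -uw - v^{2} - v + w, LT = uw.
f_2 = u^{2}w + uvw - vw + v + w, LT = u^{2}w.

S(f_1,f_2): lcm = u^{2}w. S = uv^{2} - uvw + uv - uw + vw - v - w.
  leading term uv^{2}: no divisor's leading term divides it; move uv^{2} to the remainder.
  leading term uvw: subtract (v)·f_1 from -uvw + uv - uw + vw - v - w → v^{3} + uv - uw + v^{2} - v - w
  leading term v^{3}: no divisor's leading term divides it; move v^{3} to the remainder.
  leading term uv: no divisor's leading term divides it; move uv to the remainder.
  leading term uw: subtract (1)·f_1 from -uw + v^{2} - v - w → -v^{2} + w
  leading term v^{2}: no divisor's leading term divides it; move -v^{2} to the remainder.
  leading term w: no divisor's leading term divides it; move w to the remainder.
  remainder uv^{2} + v^{3} + uv - v^{2} + w ≠ 0; add h_3 = uv^{2} + v^{3} + uv - v^{2} + w to the basis.

S(f_1,h_3): lcm = uv^{2}w. S = v^{4} - v^{3}w - uvw + v^{3} - w^{2}.
  leading term v^{4}: no divisor's leading term divides it; move v^{4} to the remainder.
  leading term v^{3}w: no divisor's leading term divides it; move -v^{3}w to the remainder.
  leading term uvw: subtract (v)·f_1 from -uvw + v^{3} - w^{2} → -v^{3} + v^{2} - vw - w^{2}
  leading term v^{3}: no divisor's leading term divides it; move -v^{3} to the remainder.
  leading term v^{2}: no divisor's leading term divides it; move v^{2} to the remainder.
  leading term vw: no divisor's leading term divides it; move -vw to the remainder.
  leading term w^{2}: no divisor's leading term divides it; move -w^{2} to the remainder.
  remainder v^{4} - v^{3}w - v^{3} + v^{2} - vw - w^{2} ≠ 0; add h_4 = v^{4} - v^{3}w - v^{3} + v^{2} - vw - w^{2} to the basis.

The other S-polynomials (S(f_2,h_3), S(f_1,h_4), S(f_2,h_4), S(h_3,h_4)) all reduce to 0 modulo the current basis, so we have a Gröbner basis.
Inter-reduce: drop elements whose leading term is divisible by another's, tail-reduce, and make monic.
Reduced Gröbner basis: {v^{4} - v^{3}w - v^{3} + v^{2} - vw - w^{2}, uv^{2} + v^{3} + uv - v^{2} + w, uw + v^{2} + v - w}.
Label its elements g_1 = v^{4} - v^{3}w - v^{3} + v^{2} - vw - w^{2}, g_2 = uv^{2} + v^{3} + uv - v^{2} + w, g_3 = uw + v^{2} + v - w.

Reduce p = uvw - uw^{2} + v^{3} - v^{2}w + v^{2} + vw + w^{2} modulo G:
  leading term uvw: subtract (v)·g_3 from uvw - uw^{2} + v^{3} - v^{2}w + v^{2} + vw + w^{2} → -uw^{2} - v^{2}w - vw + w^{2}
  leading term uw^{2}: subtract (-w)·g_3 from -uw^{2} - v^{2}w - vw + w^{2} → 0
  normal form = 0.
Since the normal form is 0, p ∈ I.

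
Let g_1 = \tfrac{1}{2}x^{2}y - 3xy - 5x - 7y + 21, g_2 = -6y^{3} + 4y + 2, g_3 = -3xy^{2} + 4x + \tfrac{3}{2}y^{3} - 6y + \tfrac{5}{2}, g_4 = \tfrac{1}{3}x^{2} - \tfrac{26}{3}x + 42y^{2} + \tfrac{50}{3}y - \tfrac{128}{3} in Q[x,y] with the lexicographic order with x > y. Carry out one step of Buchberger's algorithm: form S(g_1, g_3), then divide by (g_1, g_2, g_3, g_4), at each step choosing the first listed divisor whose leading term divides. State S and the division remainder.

S(g_1, g_3) = \tfrac{4}{3}x^{2} + \tfrac{1}{2}xy^{3} - 6xy^{2} - 12xy + \tfrac{5}{6}x - 14y^{2} + 42y; remainder on division = -\tfrac{35}{3}xy + \tfrac{83}{3}x - 182y^{2} - \tfrac{44}{3}y + \tfrac{494}{3}.

lcm(LM(g_1), LM(g_3)) = x^{2}y^{2}.
S = (lcm/LT(g_1))·g_1 − (lcm/LT(g_3))·g_3 = \tfrac{4}{3}x^{2} + \tfrac{1}{2}xy^{3} - 6xy^{2} - 12xy + \tfrac{5}{6}x - 14y^{2} + 42y.
Reduce S modulo (g_1, g_2, g_3, g_4) in that order:
  leading term x^{2}: subtract (4)·g_4 from \tfrac{4}{3}x^{2} + \tfrac{1}{2}xy^{3} - 6xy^{2} - 12xy + \tfrac{5}{6}x - 14y^{2} + 42y → \tfrac{1}{2}xy^{3} - 6xy^{2} - 12xy + \tfrac{71}{2}x - 182y^{2} - \tfrac{74}{3}y + \tfrac{512}{3}
  leading term xy^{3}: subtract (-\tfrac{1}{12}x)·g_2 from \tfrac{1}{2}xy^{3} - 6xy^{2} - 12xy + \tfrac{71}{2}x - 182y^{2} - \tfrac{74}{3}y + \tfrac{512}{3} → -6xy^{2} - \tfrac{35}{3}xy + \tfrac{107}{3}x - 182y^{2} - \tfrac{74}{3}y + \tfrac{512}{3}
  leading term xy^{2}: subtract (2)·g_3 from -6xy^{2} - \tfrac{35}{3}xy + \tfrac{107}{3}x - 182y^{2} - \tfrac{74}{3}y + \tfrac{512}{3} → -\tfrac{35}{3}xy + \tfrac{83}{3}x - 3y^{3} - 182y^{2} - \tfrac{38}{3}y + \tfrac{497}{3}
  leading term xy: no divisor's leading term divides it; move -\tfrac{35}{3}xy to the remainder.
  leading term x: no divisor's leading term divides it; move \tfrac{83}{3}x to the remainder.
  leading term y^{3}: subtract (\tfrac{1}{2})·g_2 from -3y^{3} - 182y^{2} - \tfrac{38}{3}y + \tfrac{497}{3} → -182y^{2} - \tfrac{44}{3}y + \tfrac{494}{3}
  leading term y^{2}: no divisor's leading term divides it; move -182y^{2} to the remainder.
  leading term y: no divisor's leading term divides it; move -\tfrac{44}{3}y to the remainder.
  leading term 1: no divisor's leading term divides it; move \tfrac{494}{3} to the remainder.
The remainder -\tfrac{35}{3}xy + \tfrac{83}{3}x - 182y^{2} - \tfrac{44}{3}y + \tfrac{494}{3} is nonzero, so it would be added as the next basis element.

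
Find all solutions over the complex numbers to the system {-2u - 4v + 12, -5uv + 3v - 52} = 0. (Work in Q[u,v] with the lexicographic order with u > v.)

{(43/5, -13/10), (-2, 4)}

Compute a lex Gröbner basis by Buchberger's algorithm.
f_1 = -2u - 4v + 12, LT = u.
f_2 = -5uv + 3v - 52, LT = uv.

S(f_1,f_2): lcm = uv. S = 2v^2 - 27/5v - 52/5.
  reduce S modulo (f_1, f_2):
  remainder 2v^2 - 27/5v - 52/5 ≠ 0; add h_3 = 2v^2 - 27/5v - 52/5 to the basis.

The other S-polynomials (S(f_1,h_3), S(f_2,h_3)) all reduce to 0 modulo the current basis, so we have a Gröbner basis.
Inter-reduce: drop elements whose leading term is divisible by another's, tail-reduce, and make monic.
Reduced Gröbner basis: {u + 2v - 6, v^2 - 27/10v - 26/5}.

From the last basis element, v^2 - 27/10v - 26/5 = 0, so v takes values in {-13/10, 4}. Each choice, substituted upward through the basis, yields the corresponding point(s) of the solution set.
  v = -13/10: the earlier basis element becomes u - 43/5 = 0, giving u = 43/5 — point (43/5, -13/10).
  v = 4: the earlier basis element becomes u + 2 = 0, giving u = -2 — point (-2, 4).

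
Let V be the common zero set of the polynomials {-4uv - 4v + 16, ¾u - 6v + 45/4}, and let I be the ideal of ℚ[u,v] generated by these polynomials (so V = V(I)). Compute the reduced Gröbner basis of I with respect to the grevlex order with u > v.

G = {v² - 7/4v - ½, u - 8v + 15}

f_1 = -4uv - 4v + 16, LT = uv.
f_2 = ¾u - 6v + 45/4, LT = u.

S(f_1,f_2): lcm = uv. S = 8v² - 14v - 4.
  leading term v²: no divisor's leading term divides it; move 8v² to the remainder.
  leading term v: no divisor's leading term divides it; move -14v to the remainder.
  leading term 1: no divisor's leading term divides it; move -4 to the remainder.
  remainder 8v² - 14v - 4 ≠ 0; add g_3 = 8v² - 14v - 4 to the basis.

S(f_1,g_3): lcm = uv². S = 7/4uv + v² + ½u - 4v.
  leading term uv: subtract (-7/16)·f_1 from 7/4uv + v² + ½u - 4v → v² + ½u - 23/4v + 7
  leading term v²: subtract (⅛)·g_3 from v² + ½u - 23/4v + 7 → ½u - 4v + 15/2
  leading term u: subtract (⅔)·f_2 from ½u - 4v + 15/2 → 0
  remainder 0.

S(f_2,g_3): leading monomials are coprime, so the S-polynomial reduces to 0 (Buchberger's first criterion).
Every S-polynomial of the final basis reduces to 0, so we have a Gröbner basis.
Inter-reduce: drop elements whose leading term is divisible by another's, tail-reduce, and make monic.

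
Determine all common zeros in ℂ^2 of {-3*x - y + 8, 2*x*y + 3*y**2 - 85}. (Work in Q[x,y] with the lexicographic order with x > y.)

Compute a lex Gröbner basis by Buchberger's algorithm.
f_1 = -3*x - y + 8, LT = x.
f_2 = 2*x*y + 3*y**2 - 85, LT = x*y.

S(f_1,f_2): lcm = x*y. S = -7/6*y**2 - 8/3*y + 85/2.
  leading term y**2: no divisor's leading term divides it; move -7/6*y**2 to the remainder.
  leading term y: no divisor's leading term divides it; move -8/3*y to the remainder.
  leading term 1: no divisor's leading term divides it; move 85/2 to the remainder.
  remainder -7/6*y**2 - 8/3*y + 85/2 ≠ 0; add h_3 = -7/6*y**2 - 8/3*y + 85/2 to the basis.

The other S-polynomials (S(f_1,h_3), S(f_2,h_3)) all reduce to 0 modulo the current basis, so we have a Gröbner basis.
Inter-reduce: drop elements whose leading term is divisible by another's, tail-reduce, and make monic.
Reduced Gröbner basis: {x + 1/3*y - 8/3, y**2 + 16/7*y - 255/7}.

From the last basis element, y**2 + 16/7*y - 255/7 = 0, so y takes values in {-51/7, 5}. Each choice, substituted upward through the basis, yields the corresponding point(s) of the solution set.
  y = -51/7: the earlier basis element becomes x - 107/21 = 0, giving x = 107/21 — point (107/21, -51/7).
  y = 5: the earlier basis element becomes x - 1 = 0, giving x = 1 — point (1, 5).
Each listed point satisfies every original equation (direct substitution).

{(107/21, -51/7), (1, 5)}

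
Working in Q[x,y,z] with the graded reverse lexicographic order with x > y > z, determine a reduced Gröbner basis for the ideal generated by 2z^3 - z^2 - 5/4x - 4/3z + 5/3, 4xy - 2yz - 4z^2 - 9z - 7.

The reduced Gröbner basis is the canonical form of the ideal for this ordering.

f_1 = 2z^3 - z^2 - 5/4x - 4/3z + 5/3, LT = z^3.
f_2 = 4xy - 2yz - 4z^2 - 9z - 7, LT = xy.

The S-polynomials (S(f_1,f_2)) all reduce to 0 modulo the current basis, so we have a Gröbner basis.

G = {z^3 - 1/2z^2 - 5/8x - 2/3z + 5/6, xy - 1/2yz - z^2 - 9/4z - 7/4}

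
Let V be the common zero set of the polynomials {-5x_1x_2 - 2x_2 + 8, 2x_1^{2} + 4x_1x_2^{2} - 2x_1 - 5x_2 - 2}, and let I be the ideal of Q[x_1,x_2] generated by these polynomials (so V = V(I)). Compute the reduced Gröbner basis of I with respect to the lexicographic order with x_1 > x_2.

Buchberger's algorithm terminates because the ascending chain of leading-term ideals stabilizes.

f_1 = -5x_1x_2 - 2x_2 + 8, LT = x_1x_2.
f_2 = 2x_1^{2} + 4x_1x_2^{2} - 2x_1 - 5x_2 - 2, LT = x_1^{2}.

S(f_1,f_2): lcm = x_1^{2}x_2. S = -2x_1x_2^{3} + \tfrac{7}{5}x_1x_2 - \tfrac{8}{5}x_1 + \tfrac{5}{2}x_2^{2} + x_2.
  leading term x_1x_2^{3}: subtract (\tfrac{2}{5}x_2^{2})·f_1 from -2x_1x_2^{3} + \tfrac{7}{5}x_1x_2 - \tfrac{8}{5}x_1 + \tfrac{5}{2}x_2^{2} + x_2 → \tfrac{7}{5}x_1x_2 - \tfrac{8}{5}x_1 + \tfrac{4}{5}x_2^{3} - \tfrac{7}{10}x_2^{2} + x_2
  leading term x_1x_2: subtract (-\tfrac{7}{25})·f_1 from \tfrac{7}{5}x_1x_2 - \tfrac{8}{5}x_1 + \tfrac{4}{5}x_2^{3} - \tfrac{7}{10}x_2^{2} + x_2 → -\tfrac{8}{5}x_1 + \tfrac{4}{5}x_2^{3} - \tfrac{7}{10}x_2^{2} + \tfrac{11}{25}x_2 + \tfrac{56}{25}
  leading term x_1: no divisor's leading term divides it; move -\tfrac{8}{5}x_1 to the remainder.
  leading term x_2^{3}: no divisor's leading term divides it; move \tfrac{4}{5}x_2^{3} to the remainder.
  leading term x_2^{2}: no divisor's leading term divides it; move -\tfrac{7}{10}x_2^{2} to the remainder.
  leading term x_2: no divisor's leading term divides it; move \tfrac{11}{25}x_2 to the remainder.
  leading term 1: no divisor's leading term divides it; move \tfrac{56}{25} to the remainder.
  remainder -\tfrac{8}{5}x_1 + \tfrac{4}{5}x_2^{3} - \tfrac{7}{10}x_2^{2} + \tfrac{11}{25}x_2 + \tfrac{56}{25} ≠ 0; add g_3 = -\tfrac{8}{5}x_1 + \tfrac{4}{5}x_2^{3} - \tfrac{7}{10}x_2^{2} + \tfrac{11}{25}x_2 + \tfrac{56}{25} to the basis.

S(f_1,g_3): lcm = x_1x_2. S = \tfrac{1}{2}x_2^{4} - \tfrac{7}{16}x_2^{3} + \tfrac{11}{40}x_2^{2} + \tfrac{9}{5}x_2 - \tfrac{8}{5}.
  leading term x_2^{4}: no divisor's leading term divides it; move \tfrac{1}{2}x_2^{4} to the remainder.
  leading term x_2^{3}: no divisor's leading term divides it; move -\tfrac{7}{16}x_2^{3} to the remainder.
  leading term x_2^{2}: no divisor's leading term divides it; move \tfrac{11}{40}x_2^{2} to the remainder.
  leading term x_2: no divisor's leading term divides it; move \tfrac{9}{5}x_2 to the remainder.
  leading term 1: no divisor's leading term divides it; move -\tfrac{8}{5} to the remainder.
  remainder \tfrac{1}{2}x_2^{4} - \tfrac{7}{16}x_2^{3} + \tfrac{11}{40}x_2^{2} + \tfrac{9}{5}x_2 - \tfrac{8}{5} ≠ 0; add g_4 = \tfrac{1}{2}x_2^{4} - \tfrac{7}{16}x_2^{3} + \tfrac{11}{40}x_2^{2} + \tfrac{9}{5}x_2 - \tfrac{8}{5} to the basis.

The other S-polynomials (S(f_2,g_3), S(f_1,g_4), S(f_2,g_4), S(g_3,g_4)) all reduce to 0 modulo the current basis, so we have a Gröbner basis.
Inter-reduce: drop elements whose leading term is divisible by another's, tail-reduce, and make monic.

G = {x_1 - \tfrac{1}{2}x_2^{3} + \tfrac{7}{16}x_2^{2} - \tfrac{11}{40}x_2 - \tfrac{7}{5}, x_2^{4} - \tfrac{7}{8}x_2^{3} + \tfrac{11}{20}x_2^{2} + \tfrac{18}{5}x_2 - \tfrac{16}{5}}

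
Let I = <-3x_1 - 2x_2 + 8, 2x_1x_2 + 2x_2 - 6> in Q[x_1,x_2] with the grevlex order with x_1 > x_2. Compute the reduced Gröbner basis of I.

This is the nonlinear analogue of row-reducing a linear system.

f_1 = -3x_1 - 2x_2 + 8, LT = x_1.
f_2 = 2x_1x_2 + 2x_2 - 6, LT = x_1x_2.

S(f_1,f_2): lcm = x_1x_2. S = 2/3x_2^2 - 11/3x_2 + 3.
  reduce S modulo (f_1, f_2):
  remainder 2/3x_2^2 - 11/3x_2 + 3 ≠ 0; add g_3 = 2/3x_2^2 - 11/3x_2 + 3 to the basis.

The other S-polynomials (S(f_1,g_3), S(f_2,g_3)) all reduce to 0 modulo the current basis, so we have a Gröbner basis.
Inter-reduce: drop elements whose leading term is divisible by another's, tail-reduce, and make monic.

G = {x_2^2 - 11/2x_2 + 9/2, x_1 + 2/3x_2 - 8/3}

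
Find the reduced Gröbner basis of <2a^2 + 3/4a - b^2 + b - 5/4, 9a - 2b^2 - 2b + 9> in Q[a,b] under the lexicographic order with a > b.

f_1 = 2a^2 + 3/4a - b^2 + b - 5/4, LT = a^2.
f_2 = 9a - 2b^2 - 2b + 9, LT = a.

S(f_1,f_2): lcm = a^2. S = 2/9ab^2 + 2/9ab - 5/8a - 1/2b^2 + 1/2b - 5/8.
  reduce S modulo (f_1, f_2):
  remainder 4/81b^4 + 8/81b^3 - 263/324b^2 + 5/36b ≠ 0; add g_3 = 4/81b^4 + 8/81b^3 - 263/324b^2 + 5/36b to the basis.

The other S-polynomials (S(f_1,g_3), S(f_2,g_3)) all reduce to 0 modulo the current basis, so we have a Gröbner basis.
Inter-reduce: drop elements whose leading term is divisible by another's, tail-reduce, and make monic.

G = {a - 2/9b^2 - 2/9b + 1, b^4 + 2b^3 - 263/16b^2 + 45/16b}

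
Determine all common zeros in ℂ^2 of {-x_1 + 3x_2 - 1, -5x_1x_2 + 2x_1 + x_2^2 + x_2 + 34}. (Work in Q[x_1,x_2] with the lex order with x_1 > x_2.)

Compute a lex Gröbner basis by Buchberger's algorithm.
f_1 = -x_1 + 3x_2 - 1, LT = x_1.
f_2 = -5x_1x_2 + 2x_1 + x_2^2 + x_2 + 34, LT = x_1x_2.

S(f_1,f_2): lcm = x_1x_2. S = 2/5x_1 - 14/5x_2^2 + 6/5x_2 + 34/5.
  leading term x_1: subtract (-2/5)·f_1 from 2/5x_1 - 14/5x_2^2 + 6/5x_2 + 34/5 → -14/5x_2^2 + 12/5x_2 + 32/5
  leading term x_2^2: no divisor's leading term divides it; move -14/5x_2^2 to the remainder.
  leading term x_2: no divisor's leading term divides it; move 12/5x_2 to the remainder.
  leading term 1: no divisor's leading term divides it; move 32/5 to the remainder.
  remainder -14/5x_2^2 + 12/5x_2 + 32/5 ≠ 0; add h_3 = -14/5x_2^2 + 12/5x_2 + 32/5 to the basis.

S(f_1,h_3): leading monomials are coprime, so the S-polynomial reduces to 0 (Buchberger's first criterion).
S(f_2,h_3): lcm = x_1x_2^2. S = 16/35x_1x_2 + 16/7x_1 - 1/5x_2^3 - 1/5x_2^2 - 34/5x_2.
  leading term x_1x_2: subtract (-16/35x_2)·f_1 from 16/35x_1x_2 + 16/7x_1 - 1/5x_2^3 - 1/5x_2^2 - 34/5x_2 → 16/7x_1 - 1/5x_2^3 + 41/35x_2^2 - 254/35x_2
  leading term x_1: subtract (-16/7)·f_1 from 16/7x_1 - 1/5x_2^3 + 41/35x_2^2 - 254/35x_2 → -1/5x_2^3 + 41/35x_2^2 - 2/5x_2 - 16/7
  leading term x_2^3: subtract (1/14x_2)·h_3 from -1/5x_2^3 + 41/35x_2^2 - 2/5x_2 - 16/7 → x_2^2 - 6/7x_2 - 16/7
  leading term x_2^2: subtract (-5/14)·h_3 from x_2^2 - 6/7x_2 - 16/7 → 0
  remainder 0.

Every S-polynomial of the final basis reduces to 0, so we have a Gröbner basis.
Inter-reduce: drop elements whose leading term is divisible by another's, tail-reduce, and make monic.
Reduced Gröbner basis: {x_1 - 3x_2 + 1, x_2^2 - 6/7x_2 - 16/7}.

From the last basis element, x_2^2 - 6/7x_2 - 16/7 = 0, so x_2 takes values in {-8/7, 2}. Each choice, substituted upward through the basis, yields the corresponding point(s) of the solution set.
  x_2 = -8/7: the earlier basis element becomes x_1 + 31/7 = 0, giving x_1 = -31/7 — point (-31/7, -8/7).
  x_2 = 2: the earlier basis element becomes x_1 - 5 = 0, giving x_1 = 5 — point (5, 2).
Check: every point annihilates each of the original generators.

{(-31/7, -8/7), (5, 2)}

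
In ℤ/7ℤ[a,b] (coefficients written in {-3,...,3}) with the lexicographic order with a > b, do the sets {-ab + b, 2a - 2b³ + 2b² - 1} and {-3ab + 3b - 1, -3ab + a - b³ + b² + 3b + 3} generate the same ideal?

Two ideals are equal iff their reduced Gröbner bases coincide (the reduced basis is unique for a fixed ordering).
Buchberger on the first generating set:
f_1 = -ab + b, LT = ab.
f_2 = 2a - 2b³ + 2b² - 1, LT = a.

S(f_1,f_2): lcm = ab. S = b⁴ - b³ + 3b.
  leading term b⁴: no divisor's leading term divides it; move b⁴ to the remainder.
  leading term b³: no divisor's leading term divides it; move -b³ to the remainder.
  leading term b: no divisor's leading term divides it; move 3b to the remainder.
  remainder b⁴ - b³ + 3b ≠ 0; add g_3 = b⁴ - b³ + 3b to the basis.

S(f_1,g_3): lcm = ab⁴. S = ab³ - 3ab - b⁴.
  leading term ab³: subtract (-b²)·f_1 from ab³ - 3ab - b⁴ → -3ab - b⁴ + b³
  leading term ab: subtract (3)·f_1 from -3ab - b⁴ + b³ → -b⁴ + b³ - 3b
  leading term b⁴: subtract (-1)·g_3 from -b⁴ + b³ - 3b → 0
  remainder 0.

S(f_2,g_3): leading monomials are coprime, so the S-polynomial reduces to 0 (Buchberger's first criterion).
Every S-polynomial of the final basis reduces to 0, so we have a Gröbner basis.
Inter-reduce: drop elements whose leading term is divisible by another's, tail-reduce, and make monic.
Reduced Gröbner basis: {a - b³ + b² + 3, b⁴ - b³ + 3b}.

Buchberger on the second generating set:
h_1 = -3ab + 3b - 1, LT = ab.
h_2 = -3ab + a - b³ + b² + 3b + 3, LT = ab.

S(h_1,h_2): lcm = ab. S = -2a + 2b³ - 2b² - 1.
  leading term a: no divisor's leading term divides it; move -2a to the remainder.
  leading term b³: no divisor's leading term divides it; move 2b³ to the remainder.
  leading term b²: no divisor's leading term divides it; move -2b² to the remainder.
  leading term 1: no divisor's leading term divides it; move -1 to the remainder.
  remainder -2a + 2b³ - 2b² - 1 ≠ 0; add k_3 = -2a + 2b³ - 2b² - 1 to the basis.

S(h_1,k_3): lcm = ab. S = b⁴ - b³ + 2b - 2.
  leading term b⁴: no divisor's leading term divides it; move b⁴ to the remainder.
  leading term b³: no divisor's leading term divides it; move -b³ to the remainder.
  leading term b: no divisor's leading term divides it; move 2b to the remainder.
  leading term 1: no divisor's leading term divides it; move -2 to the remainder.
  remainder b⁴ - b³ + 2b - 2 ≠ 0; add k_4 = b⁴ - b³ + 2b - 2 to the basis.

S(h_2,k_3): lcm = ab. S = 2a + b⁴ - 3b³ + 2b² + 2b - 1.
  leading term a: subtract (-1)·k_3 from 2a + b⁴ - 3b³ + 2b² + 2b - 1 → b⁴ - b³ + 2b - 2
  leading term b⁴: subtract (1)·k_4 from b⁴ - b³ + 2b - 2 → 0
  remainder 0.

S(h_1,k_4): lcm = ab⁴. S = ab³ - 2ab + 2a - b⁴ - 2b³.
  leading term ab³: subtract (2b²)·h_1 from ab³ - 2ab + 2a - b⁴ - 2b³ → -2ab + 2a - b⁴ - b³ + 2b²
  leading term ab: subtract (3)·h_1 from -2ab + 2a - b⁴ - b³ + 2b² → 2a - b⁴ - b³ + 2b² - 2b + 3
  leading term a: subtract (-1)·k_3 from 2a - b⁴ - b³ + 2b² - 2b + 3 → -b⁴ + b³ - 2b + 2
  leading term b⁴: subtract (-1)·k_4 from -b⁴ + b³ - 2b + 2 → 0
  remainder 0.

S(h_2,k_4): lcm = ab⁴. S = 3ab³ - 2ab + 2a - 2b⁶ + 2b⁵ - b⁴ - b³.
  leading term ab³: subtract (-b²)·h_1 from 3ab³ - 2ab + 2a - 2b⁶ + 2b⁵ - b⁴ - b³ → -2ab + 2a - 2b⁶ + 2b⁵ - b⁴ + 2b³ - b²
  leading term ab: subtract (3)·h_1 from -2ab + 2a - 2b⁶ + 2b⁵ - b⁴ + 2b³ - b² → 2a - 2b⁶ + 2b⁵ - b⁴ + 2b³ - b² - 2b + 3
  leading term a: subtract (-1)·k_3 from 2a - 2b⁶ + 2b⁵ - b⁴ + 2b³ - b² - 2b + 3 → -2b⁶ + 2b⁵ - b⁴ - 3b³ - 3b² - 2b + 2
  leading term b⁶: subtract (-2b²)·k_4 from -2b⁶ + 2b⁵ - b⁴ - 3b³ - 3b² - 2b + 2 → -b⁴ + b³ - 2b + 2
  leading term b⁴: subtract (-1)·k_4 from -b⁴ + b³ - 2b + 2 → 0
  remainder 0.

S(k_3,k_4): leading monomials are coprime, so the S-polynomial reduces to 0 (Buchberger's first criterion).
Every S-polynomial of the final basis reduces to 0, so we have a Gröbner basis.
Inter-reduce: drop elements whose leading term is divisible by another's, tail-reduce, and make monic.
Reduced Gröbner basis: {a - b³ + b² - 3, b⁴ - b³ + 2b - 2}.

Since the reduced bases disagree, the two ideals are not the same.
The choice of monomial ordering does not affect the verdict — as long as both bases are computed under the same ordering, their equality decides ideal equality.

No, the ideals differ.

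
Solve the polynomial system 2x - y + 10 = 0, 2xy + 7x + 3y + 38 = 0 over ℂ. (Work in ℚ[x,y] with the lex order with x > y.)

Compute a lex Gröbner basis by Buchberger's algorithm.
f_1 = 2x - y + 10, LT = x.
f_2 = 2xy + 7x + 3y + 38, LT = xy.

S(f_1,f_2): lcm = xy. S = -7/2x - ½y² + 7/2y - 19.
  leading term x: subtract (-7/4)·f_1 from -7/2x - ½y² + 7/2y - 19 → -½y² + 7/4y - 3/2
  leading term y²: no divisor's leading term divides it; move -½y² to the remainder.
  leading term y: no divisor's leading term divides it; move 7/4y to the remainder.
  leading term 1: no divisor's leading term divides it; move -3/2 to the remainder.
  remainder -½y² + 7/4y - 3/2 ≠ 0; add h_3 = -½y² + 7/4y - 3/2 to the basis.

S(f_1,h_3): leading monomials are coprime, so the S-polynomial reduces to 0 (Buchberger's first criterion).
S(f_2,h_3): lcm = xy². S = 7xy - 3x + 3/2y² + 19y.
  leading term xy: subtract (7/2y)·f_1 from 7xy - 3x + 3/2y² + 19y → -3x + 5y² - 16y
  leading term x: subtract (-3/2)·f_1 from -3x + 5y² - 16y → 5y² - 35/2y + 15
  leading term y²: subtract (-10)·h_3 from 5y² - 35/2y + 15 → 0
  remainder 0.

Every S-polynomial of the final basis reduces to 0, so we have a Gröbner basis.
Inter-reduce: drop elements whose leading term is divisible by another's, tail-reduce, and make monic.
Reduced Gröbner basis: {x - ½y + 5, y² - 7/2y + 3}.

Since the basis is lex-ordered, y² - 7/2y + 3 is univariate in y. Its roots are {3/2, 2}. Back-substituting each root into the other basis elements fixes the other coordinates.
  y = 3/2: the earlier basis element becomes x + 17/4 = 0, giving x = -17/4 — point (-17/4, 3/2).
  y = 2: the earlier basis element becomes x + 4 = 0, giving x = -4 — point (-4, 2).

{(-17/4, 3/2), (-4, 2)}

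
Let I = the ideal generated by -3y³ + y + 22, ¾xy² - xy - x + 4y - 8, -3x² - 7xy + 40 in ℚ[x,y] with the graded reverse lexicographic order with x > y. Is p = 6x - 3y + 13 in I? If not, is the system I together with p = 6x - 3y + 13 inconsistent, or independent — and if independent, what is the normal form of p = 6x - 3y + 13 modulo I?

Adjoining 6x - 3y + 13 makes the ideal the whole ring: the system is inconsistent.

First compute the reduced Gröbner basis of I by Buchberger's algorithm.
f_1 = -3y³ + y + 22, LT = y³.
f_2 = ¾xy² - xy - x + 4y - 8, LT = xy².
f_3 = -3x² - 7xy + 40, LT = x².

S(f_1,f_2): lcm = xy³. S = 4/3xy² + xy - 16/3y² - 22/3x + 32/3y.
  reduce S modulo (f_1, f_2, f_3):
  remainder 25/9xy - 16/3y² - 50/9x + 32/9y + 128/9 ≠ 0; add h_4 = 25/9xy - 16/3y² - 50/9x + 32/9y + 128/9 to the basis.

S(f_2,f_3): lcm = x²y². S = -7/3xy³ - 4/3x²y - 4/3x² + 16/3xy + 40/3y² - 32/3x.
  reduce S modulo (f_1, f_2, f_3, h_4):
  remainder 8104/225y² - 3712/75y - 10144/225 ≠ 0; add h_5 = 8104/225y² - 3712/75y - 10144/225 to the basis.

S(f_3,h_4): lcm = x²y. S = 319/75xy² + 2x² - 32/25xy - 128/25x - 40/3y.
  reduce S modulo (f_1, f_2, f_3, h_4, h_5):
  remainder -2764888/75975y + 5529776/75975 ≠ 0; add h_6 = -2764888/75975y + 5529776/75975 to the basis.

The other S-polynomials (S(f_1,f_3), S(f_1,h_4), S(f_2,h_4), S(f_1,h_5), S(f_2,h_5), S(f_3,h_5), S(h_4,h_5), S(f_1,h_6), S(f_2,h_6), S(f_3,h_6), S(h_4,h_6), S(h_5,h_6)) all reduce to 0 modulo the current basis, so we have a Gröbner basis.
Inter-reduce: drop elements whose leading term is divisible by another's, tail-reduce, and make monic.
Reduced Gröbner basis: {x² + 14/3x - 40/3, y - 2}.
Label its elements g_1 = x² + 14/3x - 40/3, g_2 = y - 2.

Reduce p = 6x - 3y + 13 modulo G:
  leading term x: no divisor's leading term divides it; move 6x to the remainder.
  leading term y: subtract (-3)·g_2 from -3y + 13 → 7
  leading term 1: no divisor's leading term divides it; move 7 to the remainder.
  normal form = 6x + 7.
The normal form is nonzero, so p ∉ I. Since p minus its normal form lies in I, I + (p) = I + (r) where r = 6x + 7; decide whether this ideal is the whole ring.
Run Buchberger on G together with r (pairs among the g_i already reduce to 0 since G is a Gröbner basis):
g_1 = x² + 14/3x - 40/3, LT = x².
g_2 = y - 2, LT = y.
r = 6x + 7, LT = x.

S(g_1,r): lcm = x². S = 7/2x - 40/3.
  reduce S modulo (g_1, g_2, r):
  remainder -209/12 ≠ 0; add m_4 = -209/12 to the basis.

The other S-polynomials (S(g_1,g_2), S(g_2,r), S(g_1,m_4), S(g_2,m_4), S(r,m_4)) all reduce to 0 modulo the current basis, so we have a Gröbner basis.
Inter-reduce: drop elements whose leading term is divisible by another's, tail-reduce, and make monic.
Reduced Gröbner basis: {1}.
The reduced Gröbner basis of I + (p) is {1}: the ideal is the whole ring, so the enlarged system has no common solution — adjoining p is inconsistent.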